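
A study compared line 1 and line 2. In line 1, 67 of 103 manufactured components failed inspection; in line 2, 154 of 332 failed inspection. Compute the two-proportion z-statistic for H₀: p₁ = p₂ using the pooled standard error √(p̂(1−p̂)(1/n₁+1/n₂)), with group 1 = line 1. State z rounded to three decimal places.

p̂₁ = 67/103 = 0.65049, p̂₂ = 154/332 = 0.46386.
Pooled p̂ = (67+154)/(103+332) = 221/435 = 0.50805.
SE = √[p̂(1−p̂)(1/n₁+1/n₂)] = √[0.50805·0.49195·(1/103+1/332)] ≈ 0.056386.
z = (p̂₁ − p̂₂)/SE = (0.65049 − 0.46386)/0.056386 = 0.18663/0.056386 = 3.310.

z = 3.310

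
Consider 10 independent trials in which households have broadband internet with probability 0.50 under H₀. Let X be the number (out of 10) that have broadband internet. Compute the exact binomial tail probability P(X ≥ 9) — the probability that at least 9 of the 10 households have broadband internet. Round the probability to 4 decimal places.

X ~ Binomial(n=10, p=0.50).
P(X ≥ 9) = C(10,9)·0.50^9·0.50^1 + C(10,10)·0.50^10·0.50^0.
= 0.009766 + 0.000977 = 0.0107.

P = 0.0107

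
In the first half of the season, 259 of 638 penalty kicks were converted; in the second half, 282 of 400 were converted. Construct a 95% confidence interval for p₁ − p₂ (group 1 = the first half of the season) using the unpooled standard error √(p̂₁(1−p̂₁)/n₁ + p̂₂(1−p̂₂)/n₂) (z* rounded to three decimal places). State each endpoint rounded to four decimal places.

(-0.3578, -0.2403)

p̂₁ = 259/638 = 0.40596, p̂₂ = 282/400 = 0.70500; p̂₁ − p̂₂ = -0.29904.
Unpooled SE = √(p̂₁(1−p̂₁)/n₁ + p̂₂(1−p̂₂)/n₂) = √(0.000377987 + 0.000519938) = 0.029965.
For 95% confidence, z* = 1.960. Margin of error = 0.05873.
Interval: -0.29904 ± 0.05873 → (-0.3578, -0.2403).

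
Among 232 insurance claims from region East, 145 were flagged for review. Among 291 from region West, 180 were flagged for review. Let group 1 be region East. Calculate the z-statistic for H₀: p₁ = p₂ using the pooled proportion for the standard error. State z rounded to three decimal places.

Sample proportions: p̂₁ = 145/232 = 0.62500 and p̂₂ = 180/291 = 0.61856.
Pooled p̂ = (145+180)/(232+291) = 325/523 = 0.62141.
SE = √[p̂(1−p̂)(1/n₁+1/n₂)] = √[0.62141·0.37859·(1/232+1/291)] ≈ 0.042691.
z = 0.00644/0.042691 = 0.151.

z = 0.151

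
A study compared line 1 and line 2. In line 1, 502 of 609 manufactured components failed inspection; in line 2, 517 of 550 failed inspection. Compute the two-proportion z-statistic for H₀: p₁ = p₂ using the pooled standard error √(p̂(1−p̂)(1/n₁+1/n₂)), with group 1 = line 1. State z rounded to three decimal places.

z = -6.035

p̂₁ = 502/609 = 0.82430, p̂₂ = 517/550 = 0.94000.
Pooling: p̂ = 1019/1159 = 0.87921.
Pooled SE = √[0.1062026·0.00346022] ≈ 0.019170.
z = -0.11570/0.019170 = -6.035.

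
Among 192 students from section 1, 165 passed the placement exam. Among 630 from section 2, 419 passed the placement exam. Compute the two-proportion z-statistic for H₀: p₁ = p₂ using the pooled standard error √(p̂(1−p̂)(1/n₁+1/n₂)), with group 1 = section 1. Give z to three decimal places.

z = 5.197

Sample proportions: p̂₁ = 165/192 = 0.85938 and p̂₂ = 419/630 = 0.66508.
Pooled p̂ = (165+419)/(192+630) = 584/822 = 0.71046.
Pooled SE = √[0.2057056·0.00679563] ≈ 0.037389.
z = (p̂₁ − p̂₂)/SE = (0.85938 − 0.66508)/0.037389 = 0.19430/0.037389 = 5.197.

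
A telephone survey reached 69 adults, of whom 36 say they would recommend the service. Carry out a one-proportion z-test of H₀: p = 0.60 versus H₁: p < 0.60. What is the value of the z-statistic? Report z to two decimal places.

z = -1.33

With x = 36 successes in n = 69, p̂ = 0.52174.
SE₀ = √(0.60·0.40/69) = 0.058977.
z = (p̂ − p₀)/SE = (0.52174 − 0.60)/0.058977 = -1.33.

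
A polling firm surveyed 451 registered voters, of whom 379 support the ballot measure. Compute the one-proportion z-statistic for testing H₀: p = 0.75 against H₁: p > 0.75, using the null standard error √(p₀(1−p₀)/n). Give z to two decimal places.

z = 4.43

With x = 379 successes in n = 451, p̂ = 0.84035.
Under H₀, SE = √(p₀(1−p₀)/n) = √(0.75·0.25/451) = √0.000415743 = 0.020390.
Test statistic: z = 0.09035/0.020390 = 4.43.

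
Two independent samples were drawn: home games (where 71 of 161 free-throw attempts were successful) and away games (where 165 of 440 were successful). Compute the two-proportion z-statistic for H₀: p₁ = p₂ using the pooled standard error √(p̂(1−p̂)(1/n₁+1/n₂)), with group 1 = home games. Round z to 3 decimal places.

Sample proportions: p̂₁ = 71/161 = 0.44099 and p̂₂ = 165/440 = 0.37500.
Pooling: p̂ = 236/601 = 0.39268.
SE = √[p̂(1−p̂)(1/n₁+1/n₂)] = √[0.39268·0.60732·(1/161+1/440)] ≈ 0.044981.
z = 0.06599/0.044981 = 1.467.

z = 1.467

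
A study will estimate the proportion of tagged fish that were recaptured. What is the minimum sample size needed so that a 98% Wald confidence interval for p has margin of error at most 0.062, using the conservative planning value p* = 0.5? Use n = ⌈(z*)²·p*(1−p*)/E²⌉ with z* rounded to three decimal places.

z* = 2.326 at the 98% level.
p*(1−p*) = 0.50·0.50 = 0.2500.
(z*)²·p*(1−p*)/E² = 5.410276·0.2500/0.003844 = 351.865.
⌈351.865⌉ = 352.

n = 352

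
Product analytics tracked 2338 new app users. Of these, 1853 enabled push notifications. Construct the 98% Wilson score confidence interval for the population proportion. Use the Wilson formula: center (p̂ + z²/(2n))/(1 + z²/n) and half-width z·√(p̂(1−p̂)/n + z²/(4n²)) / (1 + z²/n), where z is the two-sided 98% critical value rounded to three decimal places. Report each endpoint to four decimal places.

p̂ = 1853/2338 = 0.79256; z = 2.326, so z² = 5.410276.
1 + z²/n = 1.002314.
Adjusted center: (0.79256 + z²/(2n))/1.002314 = 0.79188.
Radicand: p̂(1−p̂)/n + z²/(4n²) = 0.000070321 + 0.000000247 = 0.000070568.
Half-width = 2.326·√0.000070568/1.002314 = 0.01949.
So the interval runs from 0.7724 to 0.8114.

(0.7724, 0.8114)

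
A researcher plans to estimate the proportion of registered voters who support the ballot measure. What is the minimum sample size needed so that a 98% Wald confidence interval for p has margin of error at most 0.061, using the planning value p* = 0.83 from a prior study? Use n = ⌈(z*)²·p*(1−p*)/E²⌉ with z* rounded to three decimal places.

For 98% confidence, z* = 2.326.
p*(1−p*) = 0.83·0.17 = 0.1411.
Required n before rounding: 5.410276 × 0.1411 / 0.061² = 205.157.
Rounding up, n = 206.

n = 206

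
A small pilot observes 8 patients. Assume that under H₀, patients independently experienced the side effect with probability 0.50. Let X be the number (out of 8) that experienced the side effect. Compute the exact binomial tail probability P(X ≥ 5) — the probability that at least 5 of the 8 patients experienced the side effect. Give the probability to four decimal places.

P = 0.3633

X ~ Binomial(n=8, p=0.50).
P(X ≥ 5) = C(8,5)·0.50^5·0.50^3 + C(8,6)·0.50^6·0.50^2 + C(8,7)·0.50^7·0.50^1 + C(8,8)·0.50^8·0.50^0.
= 0.218750 + 0.109375 + 0.031250 + 0.003906 = 0.3633.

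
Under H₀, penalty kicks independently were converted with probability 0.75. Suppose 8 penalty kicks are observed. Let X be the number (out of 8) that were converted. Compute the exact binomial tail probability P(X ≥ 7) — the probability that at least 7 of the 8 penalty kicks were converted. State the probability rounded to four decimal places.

X ~ Binomial(n=8, p=0.75).
P(X ≥ 7) = C(8,7)·0.75^7·0.25^1 + C(8,8)·0.75^8·0.25^0.
= 0.266968 + 0.100113 = 0.3671.

P = 0.3671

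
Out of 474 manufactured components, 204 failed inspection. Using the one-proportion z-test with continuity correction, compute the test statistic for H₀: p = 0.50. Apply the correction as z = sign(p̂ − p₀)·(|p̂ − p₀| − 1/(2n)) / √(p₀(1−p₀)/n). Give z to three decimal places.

z = -2.986

With x = 204 successes in n = 474, p̂ = 0.43038. p̂ − p₀ = -0.069620.
Continuity correction 1/(2n) = 1/948 = 0.001055.
Corrected numerator: |-0.069620| − 0.001055 = 0.068565.
Null standard error: √(0.50·0.50/474) = √0.000527426 = 0.022966.
z = −0.068565/0.022966 = -2.986.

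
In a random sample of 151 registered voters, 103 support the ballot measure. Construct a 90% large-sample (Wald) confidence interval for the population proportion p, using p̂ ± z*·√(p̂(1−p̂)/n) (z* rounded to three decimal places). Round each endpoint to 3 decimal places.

(0.620, 0.744)

With x = 103 successes in n = 151, p̂ = 0.68212.
Standard error of p̂: √(0.216833/151) = √0.001435977 = 0.037894.
For 90% confidence, z* = 1.645.
Margin = 1.645·0.037894 = 0.06234.
CI: 0.68212 ± 0.06234 = (0.620, 0.744).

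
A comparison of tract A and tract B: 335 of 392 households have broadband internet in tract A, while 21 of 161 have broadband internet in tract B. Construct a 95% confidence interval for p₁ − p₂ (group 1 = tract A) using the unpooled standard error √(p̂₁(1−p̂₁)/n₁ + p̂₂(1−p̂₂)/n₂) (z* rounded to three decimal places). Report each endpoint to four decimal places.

(0.6615, 0.7868)

p̂₁ = 335/392 = 0.85459, p̂₂ = 21/161 = 0.13043; p̂₁ − p̂₂ = 0.72416.
Unpooled SE = √(p̂₁(1−p̂₁)/n₁ + p̂₂(1−p̂₂)/n₂) = √(0.000317002 + 0.000704482) = 0.031961.
The 95% critical value is z* = 1.960. Margin = 1.960·0.031961 = 0.06264.
Interval: 0.72416 ± 0.06264 → (0.6615, 0.7868).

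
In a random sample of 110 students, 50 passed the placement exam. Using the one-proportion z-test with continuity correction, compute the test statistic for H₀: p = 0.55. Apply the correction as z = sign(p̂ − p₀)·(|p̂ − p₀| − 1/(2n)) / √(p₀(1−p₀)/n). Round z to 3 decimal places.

p̂ = 50/110 = 0.45455. p̂ − p₀ = -0.095455.
Continuity correction 1/(2n) = 1/220 = 0.004545.
Corrected numerator: |-0.095455| − 0.004545 = 0.090910.
SE₀ = √(0.55·0.45/110) = 0.047434.
z = (−)0.090910/0.047434 = -1.917.

z = -1.917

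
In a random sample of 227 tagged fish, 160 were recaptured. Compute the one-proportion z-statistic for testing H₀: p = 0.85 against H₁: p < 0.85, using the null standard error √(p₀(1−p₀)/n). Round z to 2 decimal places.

z = -6.12

Sample proportion p̂ = 160/227 = 0.70485.
Under H₀, SE = √(p₀(1−p₀)/n) = √(0.85·0.15/227) = √0.000561674 = 0.023700.
z = (p̂ − p₀)/SE = (0.70485 − 0.85)/0.023700 = -6.12.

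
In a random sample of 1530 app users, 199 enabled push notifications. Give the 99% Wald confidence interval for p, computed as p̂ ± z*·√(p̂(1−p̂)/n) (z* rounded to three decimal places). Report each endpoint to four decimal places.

The sample proportion is 199/1530 = 0.13007.
Standard error of p̂: √(0.113148/1530) = √0.000073953 = 0.008600.
z* = 2.576 at the 99% level.
Margin of error: 2.576 × 0.008600 = 0.02215.
Interval: 0.13007 ± 0.02215 → (0.1079, 0.1522).

(0.1079, 0.1522)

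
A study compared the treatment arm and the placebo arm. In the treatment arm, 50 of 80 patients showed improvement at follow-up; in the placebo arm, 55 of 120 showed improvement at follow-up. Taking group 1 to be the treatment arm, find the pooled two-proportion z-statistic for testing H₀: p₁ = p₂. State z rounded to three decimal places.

Sample proportions: p̂₁ = 50/80 = 0.62500 and p̂₂ = 55/120 = 0.45833.
Pooled p̂ = (50+55)/(80+120) = 105/200 = 0.52500.
Pooled SE = √[0.2493750·0.02083333] ≈ 0.072079.
z = 0.16667/0.072079 = 2.312.

z = 2.312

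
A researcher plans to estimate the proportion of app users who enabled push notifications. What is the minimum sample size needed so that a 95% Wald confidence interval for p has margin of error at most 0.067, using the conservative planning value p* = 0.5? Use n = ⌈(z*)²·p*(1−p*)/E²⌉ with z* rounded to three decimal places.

The 95% critical value is z* = 1.960.
p*(1−p*) = 0.50·0.50 = 0.2500.
(z*)²·p*(1−p*)/E² = 3.841600·0.2500/0.004489 = 213.945.
⌈213.945⌉ = 214.

n = 214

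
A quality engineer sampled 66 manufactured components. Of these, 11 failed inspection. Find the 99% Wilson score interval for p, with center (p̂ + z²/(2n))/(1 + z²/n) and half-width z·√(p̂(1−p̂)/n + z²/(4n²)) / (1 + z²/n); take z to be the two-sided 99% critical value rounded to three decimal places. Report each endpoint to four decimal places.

p̂ = 11/66 = 0.16667; z = 2.576, so z² = 6.635776.
1 + z²/n = 1.100542.
Center = (0.16667 + 0.050271)/1.100542 = 0.19712.
Radicand: p̂(1−p̂)/n + z²/(4n²) = 0.002104377 + 0.000380841 = 0.002485218.
Half-width = 2.576·√0.002485218/1.100542 = 0.11669.
Interval: 0.19712 ± 0.11669 → (0.0804, 0.3138).

(0.0804, 0.3138)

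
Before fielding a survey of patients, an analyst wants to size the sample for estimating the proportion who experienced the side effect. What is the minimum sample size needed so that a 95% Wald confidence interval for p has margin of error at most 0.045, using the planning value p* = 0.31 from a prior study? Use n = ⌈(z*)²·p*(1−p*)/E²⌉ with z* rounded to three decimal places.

n = 406

The 95% critical value is z* = 1.960.
p*(1−p*) = 0.2139.
Required n before rounding: 3.841600 × 0.2139 / 0.045² = 405.787.
⌈405.787⌉ = 406.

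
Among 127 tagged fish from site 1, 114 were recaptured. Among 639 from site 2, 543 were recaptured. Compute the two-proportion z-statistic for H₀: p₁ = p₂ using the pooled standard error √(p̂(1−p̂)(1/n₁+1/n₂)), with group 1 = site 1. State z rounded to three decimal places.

z = 1.410

p̂₁ = 114/127 = 0.89764, p̂₂ = 543/639 = 0.84977.
Pooling: p̂ = 657/766 = 0.85770.
Pooled SE = √[0.1220490·0.00943896] ≈ 0.033941.
z = 0.04787/0.033941 = 1.410.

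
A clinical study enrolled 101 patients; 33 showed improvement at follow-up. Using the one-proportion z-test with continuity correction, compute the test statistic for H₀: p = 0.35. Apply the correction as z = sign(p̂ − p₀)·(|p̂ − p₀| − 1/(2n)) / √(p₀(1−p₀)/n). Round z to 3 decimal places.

Sample proportion p̂ = 33/101 = 0.32673. p̂ − p₀ = -0.023267.
1/(2n) = 0.004950.
Corrected numerator: |-0.023267| − 0.004950 = 0.018317.
SE₀ = √(0.35·0.65/101) = 0.047460.
z = −0.018317/0.047460 = -0.386.

z = -0.386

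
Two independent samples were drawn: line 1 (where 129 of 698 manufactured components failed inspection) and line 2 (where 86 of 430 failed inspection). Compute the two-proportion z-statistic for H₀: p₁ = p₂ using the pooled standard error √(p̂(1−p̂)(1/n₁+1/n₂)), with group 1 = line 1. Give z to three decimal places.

Sample proportions: p̂₁ = 129/698 = 0.18481 and p̂₂ = 86/430 = 0.20000.
Pooled p̂ = (129+86)/(698+430) = 215/1128 = 0.19060.
Pooled SE = √[0.1542734·0.00375825] ≈ 0.024079.
z = (p̂₁ − p̂₂)/SE = (0.18481 − 0.20000)/0.024079 = -0.01519/0.024079 = -0.631.

z = -0.631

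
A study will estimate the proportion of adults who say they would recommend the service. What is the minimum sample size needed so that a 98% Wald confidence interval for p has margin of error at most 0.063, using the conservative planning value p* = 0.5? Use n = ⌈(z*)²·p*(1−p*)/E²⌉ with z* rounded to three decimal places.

For 98% confidence, z* = 2.326.
p*(1−p*) = 0.2500.
Required n before rounding: 5.410276 × 0.2500 / 0.063² = 340.783.
Rounding up, n = 341.

n = 341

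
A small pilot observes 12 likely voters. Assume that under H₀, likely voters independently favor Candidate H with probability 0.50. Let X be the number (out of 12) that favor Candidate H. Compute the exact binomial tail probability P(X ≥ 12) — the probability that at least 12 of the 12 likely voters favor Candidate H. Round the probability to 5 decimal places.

X is binomial with n = 12 and p = 0.50.
P(X ≥ 12) = C(12,12)·0.50^12·0.50^0.
= 0.000244 = 0.00024.

P = 0.00024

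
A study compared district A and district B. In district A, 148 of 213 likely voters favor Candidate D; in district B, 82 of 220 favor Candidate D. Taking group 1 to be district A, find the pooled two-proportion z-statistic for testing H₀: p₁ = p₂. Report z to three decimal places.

p̂₁ = 148/213 = 0.69484, p̂₂ = 82/220 = 0.37273.
Pooling: p̂ = 230/433 = 0.53118.
Pooled SE = √[0.2490279·0.00924029] ≈ 0.047970.
z = 0.32211/0.047970 = 6.715.

z = 6.715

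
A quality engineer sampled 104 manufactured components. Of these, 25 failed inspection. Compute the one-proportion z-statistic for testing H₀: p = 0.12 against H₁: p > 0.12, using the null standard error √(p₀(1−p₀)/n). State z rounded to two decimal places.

p̂ = 25/104 = 0.24038.
Under H₀, SE = √(p₀(1−p₀)/n) = √(0.12·0.88/104) = √0.001015385 = 0.031865.
Test statistic: z = 0.12038/0.031865 = 3.78.

z = 3.78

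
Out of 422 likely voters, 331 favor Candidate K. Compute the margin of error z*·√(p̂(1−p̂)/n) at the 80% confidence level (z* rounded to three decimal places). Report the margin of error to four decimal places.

ME = 0.0257

p̂ = 331/422 = 0.78436.
Standard error of p̂: √(0.169139/422) = √0.000400804 = 0.020020.
The 80% critical value is z* = 1.282.
ME = 1.282·0.020020 = 0.0257.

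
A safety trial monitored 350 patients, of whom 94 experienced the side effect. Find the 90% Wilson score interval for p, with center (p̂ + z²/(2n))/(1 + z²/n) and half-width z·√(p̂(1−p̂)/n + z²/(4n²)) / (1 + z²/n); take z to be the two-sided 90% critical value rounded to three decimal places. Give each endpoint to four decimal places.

p̂ = 94/350 = 0.26857; z = 1.645, so z² = 2.706025.
1 + z²/n = 1.007732.
Center = (0.26857 + 0.003866)/1.007732 = 0.27035.
Radicand: p̂(1−p̂)/n + z²/(4n²) = 0.000561259 + 0.000005523 = 0.000566782.
Half-width = z·√(radicand)/denom = 1.645·0.023807/1.007732 = 0.03886.
Interval: 0.27035 ± 0.03886 → (0.2315, 0.3092).

(0.2315, 0.3092)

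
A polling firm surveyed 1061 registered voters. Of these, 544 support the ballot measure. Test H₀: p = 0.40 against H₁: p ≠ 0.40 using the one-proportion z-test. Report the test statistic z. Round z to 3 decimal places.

z = 7.495

With x = 544 successes in n = 1061, p̂ = 0.51272.
Under H₀, SE = √(p₀(1−p₀)/n) = √(0.40·0.60/1061) = √0.000226202 = 0.015040.
z = (p̂ − p₀)/SE = (0.51272 − 0.40)/0.015040 = 7.495.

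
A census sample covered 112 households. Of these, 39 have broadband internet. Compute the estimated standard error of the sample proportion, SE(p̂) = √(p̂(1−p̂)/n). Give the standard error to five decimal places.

SE = 0.04502

p̂ = 39/112 = 0.34821.
p̂(1−p̂) = 0.226960.
Dividing by n and taking the root: √0.002026429 = 0.04502.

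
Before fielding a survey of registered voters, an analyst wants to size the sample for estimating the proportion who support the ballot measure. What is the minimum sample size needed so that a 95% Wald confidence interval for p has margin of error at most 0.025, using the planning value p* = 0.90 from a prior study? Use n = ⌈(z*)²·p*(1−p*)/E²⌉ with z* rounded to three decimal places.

n = 554

The 95% critical value is z* = 1.960.
p*(1−p*) = 0.0900.
Required n before rounding: 3.841600 × 0.0900 / 0.025² = 553.190.
Rounding up, n = 554.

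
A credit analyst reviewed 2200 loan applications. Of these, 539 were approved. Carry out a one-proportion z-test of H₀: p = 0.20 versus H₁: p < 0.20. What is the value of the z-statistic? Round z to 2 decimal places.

z = 5.28

Sample proportion p̂ = 539/2200 = 0.24500.
SE₀ = √(0.20·0.80/2200) = 0.008528.
Test statistic: z = 0.04500/0.008528 = 5.28.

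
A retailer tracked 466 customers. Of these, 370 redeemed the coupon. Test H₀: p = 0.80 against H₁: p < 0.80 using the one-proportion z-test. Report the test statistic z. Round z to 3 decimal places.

z = -0.324

Sample proportion p̂ = 370/466 = 0.79399.
SE₀ = √(0.80·0.20/466) = 0.018530.
z = (p̂ − p₀)/SE = (0.79399 − 0.80)/0.018530 = -0.324.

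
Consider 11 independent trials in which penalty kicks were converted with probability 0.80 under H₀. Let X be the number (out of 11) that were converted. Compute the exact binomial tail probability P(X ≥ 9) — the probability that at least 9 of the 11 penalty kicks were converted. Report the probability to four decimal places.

P = 0.6174

X is binomial with n = 11 and p = 0.80.
P(X ≥ 9) = C(11,9)·0.80^9·0.20^2 + C(11,10)·0.80^10·0.20^1 + C(11,11)·0.80^11·0.20^0.
= 0.295279 + 0.236223 + 0.085899 = 0.6174.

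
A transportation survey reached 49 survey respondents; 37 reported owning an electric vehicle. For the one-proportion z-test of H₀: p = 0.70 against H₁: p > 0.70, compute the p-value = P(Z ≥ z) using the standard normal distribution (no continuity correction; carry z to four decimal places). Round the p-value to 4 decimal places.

The sample proportion is 37/49 = 0.75510.
Under H₀, SE = √(p₀(1−p₀)/n) = √(0.70·0.30/49) = √0.004285714 = 0.065465.
z = (p̂ − p₀)/SE = (37/49 − 0.70)/0.065465 ≈ 0.8417.
From the standard normal, P(Z ≥ z) = 0.2000.

p-value = 0.2000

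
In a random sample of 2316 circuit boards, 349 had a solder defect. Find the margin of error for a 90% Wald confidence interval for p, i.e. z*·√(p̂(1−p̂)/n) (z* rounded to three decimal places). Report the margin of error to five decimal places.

Sample proportion p̂ = 349/2316 = 0.15069.
SE = √(p̂(1−p̂)/n) = √(0.127983/2316) = 0.007434.
For 90% confidence, z* = 1.645.
Margin of error = z*·SE = 1.645 × 0.007434 = 0.01223.

ME = 0.01223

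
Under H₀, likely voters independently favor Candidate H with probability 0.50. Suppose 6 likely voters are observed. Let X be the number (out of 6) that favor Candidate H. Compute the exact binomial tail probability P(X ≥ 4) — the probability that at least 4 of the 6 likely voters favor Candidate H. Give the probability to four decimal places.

P = 0.3438

X is binomial with n = 6 and p = 0.50.
P(X ≥ 4) = C(6,4)·0.50^4·0.50^2 + C(6,5)·0.50^5·0.50^1 + C(6,6)·0.50^6·0.50^0.
= 0.234375 + 0.093750 + 0.015625 = 0.3438.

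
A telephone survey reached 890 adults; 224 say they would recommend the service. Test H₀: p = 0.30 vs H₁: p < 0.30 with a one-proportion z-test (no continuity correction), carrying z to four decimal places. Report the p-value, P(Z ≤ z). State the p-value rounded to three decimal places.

Sample proportion p̂ = 224/890 = 0.25169.
SE₀ = √(0.30·0.70/890) = 0.015361.
Test statistic (full precision, shown to 4 dp): z = (224/890 − 0.30)/SE₀ ≈ -3.1453.
From the standard normal, P(Z ≤ z) = 0.001.

p-value = 0.001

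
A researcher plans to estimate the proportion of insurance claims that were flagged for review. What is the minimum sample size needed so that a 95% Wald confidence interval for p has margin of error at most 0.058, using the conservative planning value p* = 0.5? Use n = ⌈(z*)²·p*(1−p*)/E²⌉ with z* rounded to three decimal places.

n = 286

The 95% critical value is z* = 1.960.
p*(1−p*) = 0.2500.
(z*)²·p*(1−p*)/E² = 3.841600·0.2500/0.003364 = 285.493.
⌈285.493⌉ = 286.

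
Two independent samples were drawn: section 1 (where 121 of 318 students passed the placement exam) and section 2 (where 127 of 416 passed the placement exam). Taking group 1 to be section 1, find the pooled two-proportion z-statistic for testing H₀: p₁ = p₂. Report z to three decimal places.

p̂₁ = 121/318 = 0.38050, p̂₂ = 127/416 = 0.30529.
Pooled p̂ = (121+127)/(318+416) = 248/734 = 0.33787.
Pooled SE = √[0.2237154·0.00554850] ≈ 0.035232.
z = (p̂₁ − p̂₂)/SE = (0.38050 − 0.30529)/0.035232 = 0.07521/0.035232 = 2.135.

z = 2.135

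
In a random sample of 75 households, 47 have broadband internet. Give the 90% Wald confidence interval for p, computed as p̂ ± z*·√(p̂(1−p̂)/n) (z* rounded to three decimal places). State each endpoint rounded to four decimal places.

(0.5348, 0.7185)

Sample proportion p̂ = 47/75 = 0.62667.
SE = √(p̂(1−p̂)/n) = √(0.233956/75) = 0.055852.
For 90% confidence, z* = 1.645.
Margin = 1.645·0.055852 = 0.09188.
So the interval runs from 0.5348 to 0.7185.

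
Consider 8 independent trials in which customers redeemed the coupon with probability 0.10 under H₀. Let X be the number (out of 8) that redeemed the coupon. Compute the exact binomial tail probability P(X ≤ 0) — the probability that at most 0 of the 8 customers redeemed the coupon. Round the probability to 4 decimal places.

P = 0.4305

X ~ Binomial(n=8, p=0.10).
P(X ≤ 0) = C(8,0)·0.10^0·0.90^8.
= 0.430467 = 0.4305.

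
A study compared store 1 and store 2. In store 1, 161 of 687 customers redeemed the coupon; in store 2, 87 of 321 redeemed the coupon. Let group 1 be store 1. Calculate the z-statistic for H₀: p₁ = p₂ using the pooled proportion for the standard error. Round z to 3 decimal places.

p̂₁ = 161/687 = 0.23435, p̂₂ = 87/321 = 0.27103.
Pooling: p̂ = 248/1008 = 0.24603.
Pooled SE = √[0.1855001·0.00457087] ≈ 0.029119.
z = -0.03668/0.029119 = -1.260.

z = -1.260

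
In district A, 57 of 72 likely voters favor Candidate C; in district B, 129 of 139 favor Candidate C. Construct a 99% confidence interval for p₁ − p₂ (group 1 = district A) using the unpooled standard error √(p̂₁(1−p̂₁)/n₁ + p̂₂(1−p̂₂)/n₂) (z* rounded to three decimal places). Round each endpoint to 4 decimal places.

p̂₁ = 57/72 = 0.79167, p̂₂ = 129/139 = 0.92806; p̂₁ − p̂₂ = -0.13639.
SE = √(0.002290702 + 0.000480336) = √0.002771038 = 0.052641.
z* = 2.576 at the 99% level. Margin of error = 0.13560.
So the interval runs from -0.2720 to -0.0008.

(-0.2720, -0.0008)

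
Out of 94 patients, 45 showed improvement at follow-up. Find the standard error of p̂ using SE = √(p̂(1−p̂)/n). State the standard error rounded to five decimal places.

SE = 0.05152

With x = 45 successes in n = 94, p̂ = 0.47872.
p̂(1−p̂) = 0.47872·0.52128 = 0.249547.
Dividing by n and taking the root: √0.002654755 = 0.05152.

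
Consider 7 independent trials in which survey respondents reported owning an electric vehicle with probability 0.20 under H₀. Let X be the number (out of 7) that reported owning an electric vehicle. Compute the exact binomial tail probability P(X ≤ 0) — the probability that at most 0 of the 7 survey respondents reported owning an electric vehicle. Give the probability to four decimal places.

P = 0.2097

X ~ Binomial(n=7, p=0.20).
P(X ≤ 0) = C(7,0)·0.20^0·0.80^7.
= 0.209715 = 0.2097.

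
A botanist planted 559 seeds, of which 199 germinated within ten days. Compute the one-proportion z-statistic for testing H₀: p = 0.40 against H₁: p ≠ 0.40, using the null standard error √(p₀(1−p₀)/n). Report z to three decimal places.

p̂ = 199/559 = 0.35599.
Under H₀, SE = √(p₀(1−p₀)/n) = √(0.40·0.60/559) = √0.000429338 = 0.020720.
z = (p̂ − p₀)/SE = (0.35599 − 0.40)/0.020720 = -2.124.

z = -2.124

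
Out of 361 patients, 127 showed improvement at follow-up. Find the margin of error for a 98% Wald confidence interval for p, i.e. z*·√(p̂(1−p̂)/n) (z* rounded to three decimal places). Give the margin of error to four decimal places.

With x = 127 successes in n = 361, p̂ = 0.35180.
SE = √(p̂(1−p̂)/n) = √(0.228037/361) = 0.025133.
The 98% critical value is z* = 2.326.
So ME = 0.0585.

ME = 0.0585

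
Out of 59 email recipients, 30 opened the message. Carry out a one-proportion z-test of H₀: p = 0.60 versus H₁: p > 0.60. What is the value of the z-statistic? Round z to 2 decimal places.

z = -1.44

Sample proportion p̂ = 30/59 = 0.50847.
Under H₀, SE = √(p₀(1−p₀)/n) = √(0.60·0.40/59) = √0.004067797 = 0.063779.
z = (p̂ − p₀)/SE = (0.50847 − 0.60)/0.063779 = -1.44.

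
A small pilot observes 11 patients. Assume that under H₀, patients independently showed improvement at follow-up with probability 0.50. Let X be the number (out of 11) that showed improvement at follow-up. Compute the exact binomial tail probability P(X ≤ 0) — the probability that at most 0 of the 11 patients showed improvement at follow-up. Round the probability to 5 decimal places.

X ~ Binomial(n=11, p=0.50).
P(X ≤ 0) = C(11,0)·0.50^0·0.50^11.
= 0.000488 = 0.00049.

P = 0.00049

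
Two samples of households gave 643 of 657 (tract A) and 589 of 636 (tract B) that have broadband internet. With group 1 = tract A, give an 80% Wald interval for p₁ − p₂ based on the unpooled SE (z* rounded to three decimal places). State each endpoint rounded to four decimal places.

p̂₁ = 0.97869, p̂₂ = 0.92610, so the observed difference is 0.05259.
SE = √(0.000031743 + 0.000107607) = √0.000139350 = 0.011805.
z* = 1.282 at the 80% level. Margin = 1.282·0.011805 = 0.01513.
So the interval runs from 0.0375 to 0.0677.

(0.0375, 0.0677)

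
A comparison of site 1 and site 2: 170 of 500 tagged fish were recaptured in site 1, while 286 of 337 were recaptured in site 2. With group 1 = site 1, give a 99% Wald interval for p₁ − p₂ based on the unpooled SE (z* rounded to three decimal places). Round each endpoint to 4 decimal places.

(-0.5829, -0.4345)

p̂₁ = 170/500 = 0.34000, p̂₂ = 286/337 = 0.84866; p̂₁ − p̂₂ = -0.50866.
SE = √(0.000448800 + 0.000381107) = √0.000829907 = 0.028808.
z* = 2.576 at the 99% level. Margin of error = 0.07421.
So the interval runs from -0.5829 to -0.4345.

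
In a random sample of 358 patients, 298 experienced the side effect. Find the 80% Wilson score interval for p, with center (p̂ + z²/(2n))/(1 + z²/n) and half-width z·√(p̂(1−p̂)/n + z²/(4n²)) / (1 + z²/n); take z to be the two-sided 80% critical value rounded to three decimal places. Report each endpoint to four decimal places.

(0.8056, 0.8562)

Here p̂ = 298/358 = 0.83240 and z = 1.282 (z² = 1.643524).
Denominator 1 + z²/n = 1 + 1.643524/358 = 1.004591.
Adjusted center: (0.83240 + z²/(2n))/1.004591 = 0.83088.
Radicand: p̂(1−p̂)/n + z²/(4n²) = 0.000389689 + 0.000003206 = 0.000392895.
Half-width = z·√(radicand)/denom = 1.282·0.019822/1.004591 = 0.02530.
So the interval runs from 0.8056 to 0.8562.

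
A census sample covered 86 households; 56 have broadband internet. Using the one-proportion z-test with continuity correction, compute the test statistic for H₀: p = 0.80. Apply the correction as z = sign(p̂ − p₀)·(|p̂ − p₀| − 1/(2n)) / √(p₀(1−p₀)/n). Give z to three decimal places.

With x = 56 successes in n = 86, p̂ = 0.65116. p̂ − p₀ = -0.148837.
1/(2n) = 0.005814.
Corrected numerator: |-0.148837| − 0.005814 = 0.143023.
Under H₀, SE = √(p₀(1−p₀)/n) = √(0.80·0.20/86) = √0.001860465 = 0.043133.
z = (−)0.143023/0.043133 = -3.316.

z = -3.316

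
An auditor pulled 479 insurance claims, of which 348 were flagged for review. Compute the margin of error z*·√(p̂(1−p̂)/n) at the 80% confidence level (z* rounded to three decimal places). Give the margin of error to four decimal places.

With x = 348 successes in n = 479, p̂ = 0.72651.
SE = √(p̂(1−p̂)/n) = √(0.198692/479) = 0.020367.
The 80% critical value is z* = 1.282.
ME = 1.282·0.020367 = 0.0261.

ME = 0.0261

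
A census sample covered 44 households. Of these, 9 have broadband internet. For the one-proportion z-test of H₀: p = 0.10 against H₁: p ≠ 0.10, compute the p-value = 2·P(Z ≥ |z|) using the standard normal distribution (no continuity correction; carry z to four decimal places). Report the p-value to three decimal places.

p-value = 0.021

Sample proportion p̂ = 9/44 = 0.20455.
SE₀ = √(0.10·0.90/44) = 0.045227.
Test statistic (full precision, shown to 4 dp): z = (9/44 − 0.10)/SE₀ ≈ 2.3116.
From the standard normal, 2·P(Z ≥ |z|) = 0.021.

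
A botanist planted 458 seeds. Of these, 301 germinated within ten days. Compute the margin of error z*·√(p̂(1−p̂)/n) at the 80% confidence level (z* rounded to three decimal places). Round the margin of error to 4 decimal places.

With x = 301 successes in n = 458, p̂ = 0.65721.
SE = √(p̂(1−p̂)/n) = √(0.225287/458) = 0.022179.
For 80% confidence, z* = 1.282.
ME = 1.282·0.022179 = 0.0284.

ME = 0.0284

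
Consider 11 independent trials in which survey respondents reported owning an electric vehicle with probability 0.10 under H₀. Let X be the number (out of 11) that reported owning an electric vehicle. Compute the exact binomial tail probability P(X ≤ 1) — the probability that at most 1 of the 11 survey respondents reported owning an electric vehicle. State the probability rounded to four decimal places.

P = 0.6974

X ~ Binomial(n=11, p=0.10).
P(X ≤ 1) = C(11,0)·0.10^0·0.90^11 + C(11,1)·0.10^1·0.90^10.
= 0.313811 + 0.383546 = 0.6974.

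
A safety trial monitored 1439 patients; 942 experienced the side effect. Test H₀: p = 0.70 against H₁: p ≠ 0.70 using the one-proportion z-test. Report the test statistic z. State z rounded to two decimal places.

p̂ = 942/1439 = 0.65462.
Null standard error: √(0.70·0.30/1439) = √0.000145935 = 0.012080.
z = (p̂ − p₀)/SE = (0.65462 − 0.70)/0.012080 = -3.76.

z = -3.76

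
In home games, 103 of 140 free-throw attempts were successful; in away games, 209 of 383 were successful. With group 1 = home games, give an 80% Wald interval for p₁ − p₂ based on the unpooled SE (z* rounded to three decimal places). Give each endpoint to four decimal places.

p̂₁ = 0.73571, p̂₂ = 0.54569, so the observed difference is 0.19002.
SE = √(0.001388848 + 0.000647290) = √0.002036138 = 0.045124.
The 80% critical value is z* = 1.282. Margin of error = 0.05785.
So the interval runs from 0.1322 to 0.2479.

(0.1322, 0.2479)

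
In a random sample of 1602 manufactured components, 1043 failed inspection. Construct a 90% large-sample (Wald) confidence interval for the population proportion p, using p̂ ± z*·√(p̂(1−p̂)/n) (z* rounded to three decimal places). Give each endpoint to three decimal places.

(0.631, 0.671)

The sample proportion is 1043/1602 = 0.65106.
SE(p̂) = √(0.65106·0.34894/1602) = 0.011908.
The 90% critical value is z* = 1.645.
Margin of error: 1.645 × 0.011908 = 0.01959.
Interval: 0.65106 ± 0.01959 → (0.631, 0.671).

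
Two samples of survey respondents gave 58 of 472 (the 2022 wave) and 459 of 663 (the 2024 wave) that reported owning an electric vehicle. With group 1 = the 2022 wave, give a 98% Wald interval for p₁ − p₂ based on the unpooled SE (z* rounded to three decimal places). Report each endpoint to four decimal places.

p̂₁ = 58/472 = 0.12288, p̂₂ = 459/663 = 0.69231; p̂₁ − p̂₂ = -0.56943.
Unpooled SE = √(p̂₁(1−p̂₁)/n₁ + p̂₂(1−p̂₂)/n₂) = √(0.000228351 + 0.000321294) = 0.023444.
z* = 2.326 at the 98% level. Margin of error = 0.05453.
Interval: -0.56943 ± 0.05453 → (-0.6240, -0.5149).

(-0.6240, -0.5149)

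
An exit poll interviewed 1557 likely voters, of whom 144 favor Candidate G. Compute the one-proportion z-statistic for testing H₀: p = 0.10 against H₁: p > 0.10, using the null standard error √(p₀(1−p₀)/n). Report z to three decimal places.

With x = 144 successes in n = 1557, p̂ = 0.09249.
Under H₀, SE = √(p₀(1−p₀)/n) = √(0.10·0.90/1557) = √0.000057803 = 0.007603.
z = (0.09249 − 0.10)/0.007603 = -0.00751/0.007603 = -0.988.

z = -0.988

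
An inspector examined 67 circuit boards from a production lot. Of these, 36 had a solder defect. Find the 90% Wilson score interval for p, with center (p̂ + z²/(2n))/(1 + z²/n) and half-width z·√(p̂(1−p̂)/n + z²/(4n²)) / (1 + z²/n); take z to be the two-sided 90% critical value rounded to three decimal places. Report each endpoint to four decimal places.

(0.4376, 0.6341)

p̂ = 36/67 = 0.53731; z = 1.645, so z² = 2.706025.
Denominator 1 + z²/n = 1 + 2.706025/67 = 1.040388.
Center = (0.53731 + 0.020194)/1.040388 = 0.53586.
Radicand: p̂(1−p̂)/n + z²/(4n²) = 0.003710563 + 0.000150703 = 0.003861266.
Half-width = z·√(radicand)/denom = 1.645·0.062139/1.040388 = 0.09825.
CI: 0.53586 ± 0.09825 = (0.4376, 0.6341).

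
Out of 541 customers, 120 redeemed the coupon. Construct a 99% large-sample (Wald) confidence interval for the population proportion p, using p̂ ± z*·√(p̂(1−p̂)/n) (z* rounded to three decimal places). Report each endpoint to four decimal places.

The sample proportion is 120/541 = 0.22181.
SE(p̂) = √(0.22181·0.77819/541) = 0.017862.
The 99% critical value is z* = 2.576.
Margin = 2.576·0.017862 = 0.04601.
So the interval runs from 0.1758 to 0.2678.

(0.1758, 0.2678)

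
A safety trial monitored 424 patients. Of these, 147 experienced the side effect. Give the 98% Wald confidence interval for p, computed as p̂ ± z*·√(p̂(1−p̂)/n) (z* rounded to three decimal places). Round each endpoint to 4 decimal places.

The sample proportion is 147/424 = 0.34670.
SE = √(p̂(1−p̂)/n) = √(0.226499/424) = 0.023113.
For 98% confidence, z* = 2.326.
Margin = 2.326·0.023113 = 0.05376.
So the interval runs from 0.2929 to 0.4005.

(0.2929, 0.4005)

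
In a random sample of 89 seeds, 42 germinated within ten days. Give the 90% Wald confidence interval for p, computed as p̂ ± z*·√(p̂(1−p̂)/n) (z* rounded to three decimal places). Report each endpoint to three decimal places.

(0.385, 0.559)

Sample proportion p̂ = 42/89 = 0.47191.
SE = √(p̂(1−p̂)/n) = √(0.249211/89) = 0.052916.
z* = 1.645 at the 90% level.
Margin = 1.645·0.052916 = 0.08705.
CI: 0.47191 ± 0.08705 = (0.385, 0.559).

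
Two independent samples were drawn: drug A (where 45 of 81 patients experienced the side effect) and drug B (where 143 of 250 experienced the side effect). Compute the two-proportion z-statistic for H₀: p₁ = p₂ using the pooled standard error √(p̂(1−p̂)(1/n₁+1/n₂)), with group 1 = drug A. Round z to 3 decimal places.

p̂₁ = 45/81 = 0.55556, p̂₂ = 143/250 = 0.57200.
Pooling: p̂ = 188/331 = 0.56798.
SE = √[p̂(1−p̂)(1/n₁+1/n₂)] = √[0.56798·0.43202·(1/81+1/250)] ≈ 0.063332.
z = -0.01644/0.063332 = -0.260.

z = -0.260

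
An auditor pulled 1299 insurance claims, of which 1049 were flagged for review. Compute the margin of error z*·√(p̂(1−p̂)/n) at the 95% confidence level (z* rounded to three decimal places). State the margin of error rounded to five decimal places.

Sample proportion p̂ = 1049/1299 = 0.80754.
Standard error of p̂: √(0.155417/1299) = √0.000119643 = 0.010938.
z* = 1.960 at the 95% level.
ME = 1.960·0.010938 = 0.02144.

ME = 0.02144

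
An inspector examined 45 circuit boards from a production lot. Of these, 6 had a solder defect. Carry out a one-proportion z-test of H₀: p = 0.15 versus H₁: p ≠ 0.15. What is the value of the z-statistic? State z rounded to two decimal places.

z = -0.31

Sample proportion p̂ = 6/45 = 0.13333.
Under H₀, SE = √(p₀(1−p₀)/n) = √(0.15·0.85/45) = √0.002833333 = 0.053229.
z = (p̂ − p₀)/SE = (0.13333 − 0.15)/0.053229 = -0.31.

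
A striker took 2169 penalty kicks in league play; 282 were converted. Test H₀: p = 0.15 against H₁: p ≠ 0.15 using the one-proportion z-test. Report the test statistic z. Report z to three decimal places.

With x = 282 successes in n = 2169, p̂ = 0.13001.
Under H₀, SE = √(p₀(1−p₀)/n) = √(0.15·0.85/2169) = √0.000058783 = 0.007667.
Test statistic: z = -0.01999/0.007667 = -2.607.

z = -2.607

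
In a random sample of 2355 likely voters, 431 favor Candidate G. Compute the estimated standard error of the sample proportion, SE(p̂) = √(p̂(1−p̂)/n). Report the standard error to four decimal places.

With x = 431 successes in n = 2355, p̂ = 0.18301.
p̂(1−p̂) = 0.18301·0.81699 = 0.149517.
SE = √(0.149517/2355) = 0.0080.

SE = 0.0080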